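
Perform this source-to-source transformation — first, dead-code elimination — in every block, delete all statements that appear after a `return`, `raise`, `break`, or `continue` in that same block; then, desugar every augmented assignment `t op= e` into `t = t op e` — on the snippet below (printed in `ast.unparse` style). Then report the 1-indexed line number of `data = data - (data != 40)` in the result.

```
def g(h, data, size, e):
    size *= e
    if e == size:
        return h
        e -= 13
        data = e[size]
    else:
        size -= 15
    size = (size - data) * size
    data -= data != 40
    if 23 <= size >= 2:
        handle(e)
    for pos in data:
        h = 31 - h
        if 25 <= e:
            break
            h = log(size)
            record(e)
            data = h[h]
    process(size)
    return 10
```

Transformed code:
def g(h, data, size, e):
    size = size * e
    if e == size:
        return h
    else:
        size = size - 15
    size = (size - data) * size
    data = data - (data != 40)
    if 23 <= size >= 2:
        handle(e)
    for pos in data:
        h = 31 - h
        if 25 <= e:
            break
    process(size)
    return 10

8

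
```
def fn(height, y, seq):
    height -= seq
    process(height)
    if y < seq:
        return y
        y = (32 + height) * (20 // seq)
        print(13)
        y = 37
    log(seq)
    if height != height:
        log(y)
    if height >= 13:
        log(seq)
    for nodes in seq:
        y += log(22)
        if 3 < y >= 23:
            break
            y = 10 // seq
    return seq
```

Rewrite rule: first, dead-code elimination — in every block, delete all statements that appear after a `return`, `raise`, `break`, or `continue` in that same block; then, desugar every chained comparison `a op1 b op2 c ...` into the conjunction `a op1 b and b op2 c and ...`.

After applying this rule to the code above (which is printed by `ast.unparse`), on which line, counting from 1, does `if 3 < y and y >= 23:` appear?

13

Transformed code:
def fn(height, y, seq):
    height -= seq
    process(height)
    if y < seq:
        return y
    log(seq)
    if height != height:
        log(y)
    if height >= 13:
        log(seq)
    for nodes in seq:
        y += log(22)
        if 3 < y and y >= 23:
            break
    return seq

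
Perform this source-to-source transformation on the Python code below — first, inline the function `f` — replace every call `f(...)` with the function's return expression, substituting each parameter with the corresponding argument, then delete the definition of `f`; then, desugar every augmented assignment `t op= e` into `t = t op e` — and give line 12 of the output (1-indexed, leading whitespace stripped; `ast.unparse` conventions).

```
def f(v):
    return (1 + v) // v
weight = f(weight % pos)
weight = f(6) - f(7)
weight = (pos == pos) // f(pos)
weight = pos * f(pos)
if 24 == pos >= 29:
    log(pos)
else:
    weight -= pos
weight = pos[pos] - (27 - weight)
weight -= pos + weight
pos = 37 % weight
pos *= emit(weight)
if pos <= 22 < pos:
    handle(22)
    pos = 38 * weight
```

Transformed code:
weight = (1 + weight % pos) // (weight % pos)
weight = (1 + 6) // 6 - (1 + 7) // 7
weight = (pos == pos) // ((1 + pos) // pos)
weight = pos * ((1 + pos) // pos)
if 24 == pos >= 29:
    log(pos)
else:
    weight = weight - pos
weight = pos[pos] - (27 - weight)
weight = weight - (pos + weight)
pos = 37 % weight
pos = pos * emit(weight)
if pos <= 22 < pos:
    handle(22)
    pos = 38 * weight

pos = pos * emit(weight)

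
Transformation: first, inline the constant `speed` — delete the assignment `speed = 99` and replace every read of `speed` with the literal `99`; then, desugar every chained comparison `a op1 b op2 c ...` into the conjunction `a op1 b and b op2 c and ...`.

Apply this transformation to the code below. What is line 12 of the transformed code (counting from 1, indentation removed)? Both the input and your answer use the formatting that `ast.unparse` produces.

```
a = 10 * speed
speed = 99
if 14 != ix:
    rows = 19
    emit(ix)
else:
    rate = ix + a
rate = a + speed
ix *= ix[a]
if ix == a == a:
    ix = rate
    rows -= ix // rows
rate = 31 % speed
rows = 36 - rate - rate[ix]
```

Transformed code:
a = 10 * 99
if 14 != ix:
    rows = 19
    emit(ix)
else:
    rate = ix + a
rate = a + 99
ix *= ix[a]
if ix == a and a == a:
    ix = rate
    rows -= ix // rows
rate = 31 % 99
rows = 36 - rate - rate[ix]

rate = 31 % 99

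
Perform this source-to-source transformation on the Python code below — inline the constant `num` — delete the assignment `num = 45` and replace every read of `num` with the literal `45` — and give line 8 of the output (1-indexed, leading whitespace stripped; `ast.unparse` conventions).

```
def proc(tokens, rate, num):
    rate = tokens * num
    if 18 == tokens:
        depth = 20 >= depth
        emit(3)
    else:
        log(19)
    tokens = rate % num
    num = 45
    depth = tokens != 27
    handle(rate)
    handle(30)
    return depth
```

Transformed code:
def proc(tokens, rate, num):
    rate = tokens * 45
    if 18 == tokens:
        depth = 20 >= depth
        emit(3)
    else:
        log(19)
    tokens = rate % 45
    depth = tokens != 27
    handle(rate)
    handle(30)
    return depth

tokens = rate % 45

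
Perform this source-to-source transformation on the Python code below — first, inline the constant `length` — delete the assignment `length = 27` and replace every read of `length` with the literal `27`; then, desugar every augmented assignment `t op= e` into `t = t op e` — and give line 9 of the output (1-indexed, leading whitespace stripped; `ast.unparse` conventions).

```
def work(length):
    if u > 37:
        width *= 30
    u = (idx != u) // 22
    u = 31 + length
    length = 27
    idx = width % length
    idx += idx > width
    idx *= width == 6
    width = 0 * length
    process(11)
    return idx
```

width = 0 * 27

Transformed code:
def work(length):
    if u > 37:
        width = width * 30
    u = (idx != u) // 22
    u = 31 + 27
    idx = width % 27
    idx = idx + (idx > width)
    idx = idx * (width == 6)
    width = 0 * 27
    process(11)
    return idx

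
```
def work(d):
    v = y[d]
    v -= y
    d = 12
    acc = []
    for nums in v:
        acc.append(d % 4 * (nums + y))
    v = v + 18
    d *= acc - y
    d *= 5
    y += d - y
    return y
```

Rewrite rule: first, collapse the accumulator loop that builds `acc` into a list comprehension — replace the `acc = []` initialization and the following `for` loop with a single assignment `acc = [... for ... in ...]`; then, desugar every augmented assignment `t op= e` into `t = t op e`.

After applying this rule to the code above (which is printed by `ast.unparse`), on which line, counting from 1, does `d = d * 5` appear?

8

Transformed code:
def work(d):
    v = y[d]
    v = v - y
    d = 12
    acc = [d % 4 * (nums + y) for nums in v]
    v = v + 18
    d = d * (acc - y)
    d = d * 5
    y = y + (d - y)
    return y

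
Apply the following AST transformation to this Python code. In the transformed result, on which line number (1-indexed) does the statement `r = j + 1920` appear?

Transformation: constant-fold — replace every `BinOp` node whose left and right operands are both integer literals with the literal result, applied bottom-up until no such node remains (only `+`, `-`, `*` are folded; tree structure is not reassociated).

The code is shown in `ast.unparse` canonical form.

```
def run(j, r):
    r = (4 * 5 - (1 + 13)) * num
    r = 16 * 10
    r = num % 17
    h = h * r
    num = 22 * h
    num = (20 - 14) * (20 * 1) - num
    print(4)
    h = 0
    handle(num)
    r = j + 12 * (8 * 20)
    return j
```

11

Transformed code:
def run(j, r):
    r = 6 * num
    r = 160
    r = num % 17
    h = h * r
    num = 22 * h
    num = 120 - num
    print(4)
    h = 0
    handle(num)
    r = j + 1920
    return j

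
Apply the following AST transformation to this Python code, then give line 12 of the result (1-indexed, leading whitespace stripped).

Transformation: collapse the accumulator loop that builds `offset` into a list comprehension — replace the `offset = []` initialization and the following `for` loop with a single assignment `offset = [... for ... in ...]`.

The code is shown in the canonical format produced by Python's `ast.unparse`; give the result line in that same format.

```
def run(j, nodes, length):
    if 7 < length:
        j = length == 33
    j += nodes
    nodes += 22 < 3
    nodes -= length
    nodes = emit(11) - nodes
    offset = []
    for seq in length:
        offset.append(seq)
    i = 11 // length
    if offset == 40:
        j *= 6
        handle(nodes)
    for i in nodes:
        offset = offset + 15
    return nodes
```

Transformed code:
def run(j, nodes, length):
    if 7 < length:
        j = length == 33
    j += nodes
    nodes += 22 < 3
    nodes -= length
    nodes = emit(11) - nodes
    offset = [seq for seq in length]
    i = 11 // length
    if offset == 40:
        j *= 6
        handle(nodes)
    for i in nodes:
        offset = offset + 15
    return nodes

handle(nodes)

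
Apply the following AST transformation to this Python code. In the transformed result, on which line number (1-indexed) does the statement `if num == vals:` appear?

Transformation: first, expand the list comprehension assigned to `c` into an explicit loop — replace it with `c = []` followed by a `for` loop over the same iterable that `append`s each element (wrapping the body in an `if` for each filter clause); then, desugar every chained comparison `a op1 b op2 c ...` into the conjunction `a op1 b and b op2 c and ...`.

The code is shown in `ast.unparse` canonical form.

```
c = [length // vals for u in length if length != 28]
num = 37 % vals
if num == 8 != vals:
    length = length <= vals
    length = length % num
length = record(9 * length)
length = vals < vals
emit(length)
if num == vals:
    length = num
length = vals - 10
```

Transformed code:
c = []
for u in length:
    if length != 28:
        c.append(length // vals)
num = 37 % vals
if num == 8 and 8 != vals:
    length = length <= vals
    length = length % num
length = record(9 * length)
length = vals < vals
emit(length)
if num == vals:
    length = num
length = vals - 10

12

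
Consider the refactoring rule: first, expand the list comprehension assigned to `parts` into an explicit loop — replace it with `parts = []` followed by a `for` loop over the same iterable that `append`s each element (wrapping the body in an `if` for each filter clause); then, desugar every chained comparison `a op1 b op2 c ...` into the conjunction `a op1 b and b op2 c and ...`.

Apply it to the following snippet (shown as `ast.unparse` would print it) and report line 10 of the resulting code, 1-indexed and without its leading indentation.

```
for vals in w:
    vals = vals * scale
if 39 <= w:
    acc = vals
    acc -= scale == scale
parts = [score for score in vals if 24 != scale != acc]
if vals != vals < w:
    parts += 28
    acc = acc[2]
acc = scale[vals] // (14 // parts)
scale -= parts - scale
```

if vals != vals and vals < w:

Transformed code:
for vals in w:
    vals = vals * scale
if 39 <= w:
    acc = vals
    acc -= scale == scale
parts = []
for score in vals:
    if 24 != scale and scale != acc:
        parts.append(score)
if vals != vals and vals < w:
    parts += 28
    acc = acc[2]
acc = scale[vals] // (14 // parts)
scale -= parts - scale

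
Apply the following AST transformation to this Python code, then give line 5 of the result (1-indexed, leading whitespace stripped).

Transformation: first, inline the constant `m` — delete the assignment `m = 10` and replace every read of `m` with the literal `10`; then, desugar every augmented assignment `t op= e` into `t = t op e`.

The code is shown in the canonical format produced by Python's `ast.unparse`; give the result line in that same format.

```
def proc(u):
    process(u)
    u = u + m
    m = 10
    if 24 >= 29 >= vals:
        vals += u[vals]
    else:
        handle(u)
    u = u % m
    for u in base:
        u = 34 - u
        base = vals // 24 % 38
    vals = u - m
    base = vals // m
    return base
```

Transformed code:
def proc(u):
    process(u)
    u = u + 10
    if 24 >= 29 >= vals:
        vals = vals + u[vals]
    else:
        handle(u)
    u = u % 10
    for u in base:
        u = 34 - u
        base = vals // 24 % 38
    vals = u - 10
    base = vals // 10
    return base

vals = vals + u[vals]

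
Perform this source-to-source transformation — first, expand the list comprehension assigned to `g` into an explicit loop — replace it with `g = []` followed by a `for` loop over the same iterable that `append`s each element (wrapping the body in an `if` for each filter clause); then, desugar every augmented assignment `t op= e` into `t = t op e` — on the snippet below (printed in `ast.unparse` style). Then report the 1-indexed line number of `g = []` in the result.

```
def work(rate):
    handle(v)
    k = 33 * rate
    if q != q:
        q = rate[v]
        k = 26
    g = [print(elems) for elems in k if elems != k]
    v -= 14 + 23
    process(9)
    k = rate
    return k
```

7

Transformed code:
def work(rate):
    handle(v)
    k = 33 * rate
    if q != q:
        q = rate[v]
        k = 26
    g = []
    for elems in k:
        if elems != k:
            g.append(print(elems))
    v = v - (14 + 23)
    process(9)
    k = rate
    return k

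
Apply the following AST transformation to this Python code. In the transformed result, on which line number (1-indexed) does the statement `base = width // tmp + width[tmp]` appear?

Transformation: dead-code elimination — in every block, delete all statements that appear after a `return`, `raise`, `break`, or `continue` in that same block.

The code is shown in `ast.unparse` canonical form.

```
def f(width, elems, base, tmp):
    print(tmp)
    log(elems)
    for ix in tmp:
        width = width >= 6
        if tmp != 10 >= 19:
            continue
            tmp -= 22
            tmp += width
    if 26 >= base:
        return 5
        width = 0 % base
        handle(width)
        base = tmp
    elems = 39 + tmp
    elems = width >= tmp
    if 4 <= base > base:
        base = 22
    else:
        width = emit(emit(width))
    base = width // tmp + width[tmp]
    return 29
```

Transformed code:
def f(width, elems, base, tmp):
    print(tmp)
    log(elems)
    for ix in tmp:
        width = width >= 6
        if tmp != 10 >= 19:
            continue
    if 26 >= base:
        return 5
    elems = 39 + tmp
    elems = width >= tmp
    if 4 <= base > base:
        base = 22
    else:
        width = emit(emit(width))
    base = width // tmp + width[tmp]
    return 29

16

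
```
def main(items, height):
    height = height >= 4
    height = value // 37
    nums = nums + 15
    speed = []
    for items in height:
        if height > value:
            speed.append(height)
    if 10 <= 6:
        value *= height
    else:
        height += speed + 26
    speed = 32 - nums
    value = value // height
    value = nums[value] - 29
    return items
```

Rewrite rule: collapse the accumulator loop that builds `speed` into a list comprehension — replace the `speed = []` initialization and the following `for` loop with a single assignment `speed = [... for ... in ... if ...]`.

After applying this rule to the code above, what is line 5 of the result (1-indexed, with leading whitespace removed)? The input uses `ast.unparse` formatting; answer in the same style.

speed = [height for items in height if height > value]

Transformed code:
def main(items, height):
    height = height >= 4
    height = value // 37
    nums = nums + 15
    speed = [height for items in height if height > value]
    if 10 <= 6:
        value *= height
    else:
        height += speed + 26
    speed = 32 - nums
    value = value // height
    value = nums[value] - 29
    return items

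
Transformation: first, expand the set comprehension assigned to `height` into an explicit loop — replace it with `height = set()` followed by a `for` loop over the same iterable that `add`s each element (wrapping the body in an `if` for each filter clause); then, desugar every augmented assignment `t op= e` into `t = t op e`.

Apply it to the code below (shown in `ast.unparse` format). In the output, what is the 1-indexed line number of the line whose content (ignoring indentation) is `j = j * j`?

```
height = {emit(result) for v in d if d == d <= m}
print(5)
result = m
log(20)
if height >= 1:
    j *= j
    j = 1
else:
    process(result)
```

Transformed code:
height = set()
for v in d:
    if d == d <= m:
        height.add(emit(result))
print(5)
result = m
log(20)
if height >= 1:
    j = j * j
    j = 1
else:
    process(result)

9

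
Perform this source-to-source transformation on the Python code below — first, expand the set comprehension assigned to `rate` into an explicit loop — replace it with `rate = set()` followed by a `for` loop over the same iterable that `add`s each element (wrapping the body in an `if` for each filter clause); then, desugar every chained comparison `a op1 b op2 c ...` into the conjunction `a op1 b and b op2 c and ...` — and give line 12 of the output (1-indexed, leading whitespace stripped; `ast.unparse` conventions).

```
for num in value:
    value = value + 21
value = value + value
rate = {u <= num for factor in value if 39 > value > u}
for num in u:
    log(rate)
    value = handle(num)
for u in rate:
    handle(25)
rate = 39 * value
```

handle(25)

Transformed code:
for num in value:
    value = value + 21
value = value + value
rate = set()
for factor in value:
    if 39 > value and value > u:
        rate.add(u <= num)
for num in u:
    log(rate)
    value = handle(num)
for u in rate:
    handle(25)
rate = 39 * value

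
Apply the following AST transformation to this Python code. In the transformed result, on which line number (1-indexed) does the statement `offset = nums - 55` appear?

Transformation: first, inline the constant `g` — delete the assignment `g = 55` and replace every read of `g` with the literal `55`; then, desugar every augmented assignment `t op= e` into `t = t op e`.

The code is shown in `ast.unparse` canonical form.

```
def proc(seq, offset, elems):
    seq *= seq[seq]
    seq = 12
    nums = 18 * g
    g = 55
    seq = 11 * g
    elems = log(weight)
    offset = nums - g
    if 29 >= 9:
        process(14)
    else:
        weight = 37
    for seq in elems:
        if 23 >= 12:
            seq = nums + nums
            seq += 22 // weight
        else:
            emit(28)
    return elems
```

Transformed code:
def proc(seq, offset, elems):
    seq = seq * seq[seq]
    seq = 12
    nums = 18 * 55
    seq = 11 * 55
    elems = log(weight)
    offset = nums - 55
    if 29 >= 9:
        process(14)
    else:
        weight = 37
    for seq in elems:
        if 23 >= 12:
            seq = nums + nums
            seq = seq + 22 // weight
        else:
            emit(28)
    return elems

7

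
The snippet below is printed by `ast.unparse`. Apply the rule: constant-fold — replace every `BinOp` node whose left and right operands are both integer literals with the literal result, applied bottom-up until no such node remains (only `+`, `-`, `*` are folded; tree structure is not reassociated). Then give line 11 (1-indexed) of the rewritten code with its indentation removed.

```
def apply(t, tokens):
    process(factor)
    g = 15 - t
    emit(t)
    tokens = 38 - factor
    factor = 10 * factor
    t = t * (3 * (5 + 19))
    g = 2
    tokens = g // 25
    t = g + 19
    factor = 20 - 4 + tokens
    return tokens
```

factor = 16 + tokens

Transformed code:
def apply(t, tokens):
    process(factor)
    g = 15 - t
    emit(t)
    tokens = 38 - factor
    factor = 10 * factor
    t = t * 72
    g = 2
    tokens = g // 25
    t = g + 19
    factor = 16 + tokens
    return tokens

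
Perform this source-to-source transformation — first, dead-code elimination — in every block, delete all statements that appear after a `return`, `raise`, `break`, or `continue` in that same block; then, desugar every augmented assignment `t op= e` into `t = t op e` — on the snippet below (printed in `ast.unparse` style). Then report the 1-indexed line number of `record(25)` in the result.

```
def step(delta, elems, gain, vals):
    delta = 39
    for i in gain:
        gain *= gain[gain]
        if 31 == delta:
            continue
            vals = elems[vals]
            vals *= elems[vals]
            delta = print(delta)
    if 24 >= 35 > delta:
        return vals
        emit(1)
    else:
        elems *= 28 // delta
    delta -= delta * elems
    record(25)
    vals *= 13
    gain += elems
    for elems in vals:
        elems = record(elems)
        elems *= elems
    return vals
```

Transformed code:
def step(delta, elems, gain, vals):
    delta = 39
    for i in gain:
        gain = gain * gain[gain]
        if 31 == delta:
            continue
    if 24 >= 35 > delta:
        return vals
    else:
        elems = elems * (28 // delta)
    delta = delta - delta * elems
    record(25)
    vals = vals * 13
    gain = gain + elems
    for elems in vals:
        elems = record(elems)
        elems = elems * elems
    return vals

12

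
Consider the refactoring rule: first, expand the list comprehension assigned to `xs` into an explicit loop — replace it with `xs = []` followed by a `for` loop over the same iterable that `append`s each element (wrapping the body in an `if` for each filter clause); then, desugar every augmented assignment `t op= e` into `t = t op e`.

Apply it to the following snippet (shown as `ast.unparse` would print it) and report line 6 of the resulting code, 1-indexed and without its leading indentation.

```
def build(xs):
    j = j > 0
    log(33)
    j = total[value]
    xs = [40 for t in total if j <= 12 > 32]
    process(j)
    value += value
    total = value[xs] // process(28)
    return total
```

for t in total:

Transformed code:
def build(xs):
    j = j > 0
    log(33)
    j = total[value]
    xs = []
    for t in total:
        if j <= 12 > 32:
            xs.append(40)
    process(j)
    value = value + value
    total = value[xs] // process(28)
    return total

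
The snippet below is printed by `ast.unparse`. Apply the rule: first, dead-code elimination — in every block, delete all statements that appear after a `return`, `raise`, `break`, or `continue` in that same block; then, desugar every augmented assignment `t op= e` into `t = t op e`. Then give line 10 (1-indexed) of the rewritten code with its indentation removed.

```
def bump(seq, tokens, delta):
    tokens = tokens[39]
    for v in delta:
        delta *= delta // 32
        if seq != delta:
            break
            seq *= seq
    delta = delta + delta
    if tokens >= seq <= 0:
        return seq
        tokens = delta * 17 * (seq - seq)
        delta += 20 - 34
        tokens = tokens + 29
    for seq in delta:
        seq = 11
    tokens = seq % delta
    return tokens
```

Transformed code:
def bump(seq, tokens, delta):
    tokens = tokens[39]
    for v in delta:
        delta = delta * (delta // 32)
        if seq != delta:
            break
    delta = delta + delta
    if tokens >= seq <= 0:
        return seq
    for seq in delta:
        seq = 11
    tokens = seq % delta
    return tokens

for seq in delta:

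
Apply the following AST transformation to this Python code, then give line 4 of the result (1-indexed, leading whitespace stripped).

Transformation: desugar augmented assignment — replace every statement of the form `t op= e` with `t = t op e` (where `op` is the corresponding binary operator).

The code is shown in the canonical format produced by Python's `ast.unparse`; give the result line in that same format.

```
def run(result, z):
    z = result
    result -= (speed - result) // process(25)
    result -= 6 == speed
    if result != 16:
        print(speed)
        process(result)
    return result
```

Transformed code:
def run(result, z):
    z = result
    result = result - (speed - result) // process(25)
    result = result - (6 == speed)
    if result != 16:
        print(speed)
        process(result)
    return result

result = result - (6 == speed)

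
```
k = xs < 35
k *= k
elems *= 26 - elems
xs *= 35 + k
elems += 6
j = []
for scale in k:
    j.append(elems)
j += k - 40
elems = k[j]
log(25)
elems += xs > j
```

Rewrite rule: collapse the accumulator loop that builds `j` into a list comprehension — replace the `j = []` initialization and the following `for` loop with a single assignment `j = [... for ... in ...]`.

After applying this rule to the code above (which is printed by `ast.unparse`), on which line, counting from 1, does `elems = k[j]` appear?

Transformed code:
k = xs < 35
k *= k
elems *= 26 - elems
xs *= 35 + k
elems += 6
j = [elems for scale in k]
j += k - 40
elems = k[j]
log(25)
elems += xs > j

8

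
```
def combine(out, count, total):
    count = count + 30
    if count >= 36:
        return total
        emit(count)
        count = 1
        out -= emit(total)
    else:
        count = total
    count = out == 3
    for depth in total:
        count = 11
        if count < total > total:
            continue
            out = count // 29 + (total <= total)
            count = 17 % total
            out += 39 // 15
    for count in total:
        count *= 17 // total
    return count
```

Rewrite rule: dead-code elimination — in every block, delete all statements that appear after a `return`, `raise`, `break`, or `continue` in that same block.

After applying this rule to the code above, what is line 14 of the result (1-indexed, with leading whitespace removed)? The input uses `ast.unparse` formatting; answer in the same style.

return count

Transformed code:
def combine(out, count, total):
    count = count + 30
    if count >= 36:
        return total
    else:
        count = total
    count = out == 3
    for depth in total:
        count = 11
        if count < total > total:
            continue
    for count in total:
        count *= 17 // total
    return count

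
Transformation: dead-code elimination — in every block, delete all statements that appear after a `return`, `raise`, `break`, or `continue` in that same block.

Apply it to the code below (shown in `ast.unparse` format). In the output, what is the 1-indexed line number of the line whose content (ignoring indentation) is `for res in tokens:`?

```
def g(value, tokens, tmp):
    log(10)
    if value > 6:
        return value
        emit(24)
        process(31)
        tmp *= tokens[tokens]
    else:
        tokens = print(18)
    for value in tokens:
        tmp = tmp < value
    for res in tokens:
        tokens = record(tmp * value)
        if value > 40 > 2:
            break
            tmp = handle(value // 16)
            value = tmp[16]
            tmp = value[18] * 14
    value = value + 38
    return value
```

Transformed code:
def g(value, tokens, tmp):
    log(10)
    if value > 6:
        return value
    else:
        tokens = print(18)
    for value in tokens:
        tmp = tmp < value
    for res in tokens:
        tokens = record(tmp * value)
        if value > 40 > 2:
            break
    value = value + 38
    return value

9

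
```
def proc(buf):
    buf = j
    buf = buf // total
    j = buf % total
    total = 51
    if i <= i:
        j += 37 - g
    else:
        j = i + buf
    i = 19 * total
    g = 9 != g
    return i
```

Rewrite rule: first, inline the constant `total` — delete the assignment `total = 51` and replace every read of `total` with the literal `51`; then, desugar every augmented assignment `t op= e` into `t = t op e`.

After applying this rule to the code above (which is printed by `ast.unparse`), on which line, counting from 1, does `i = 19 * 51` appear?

9

Transformed code:
def proc(buf):
    buf = j
    buf = buf // 51
    j = buf % 51
    if i <= i:
        j = j + (37 - g)
    else:
        j = i + buf
    i = 19 * 51
    g = 9 != g
    return i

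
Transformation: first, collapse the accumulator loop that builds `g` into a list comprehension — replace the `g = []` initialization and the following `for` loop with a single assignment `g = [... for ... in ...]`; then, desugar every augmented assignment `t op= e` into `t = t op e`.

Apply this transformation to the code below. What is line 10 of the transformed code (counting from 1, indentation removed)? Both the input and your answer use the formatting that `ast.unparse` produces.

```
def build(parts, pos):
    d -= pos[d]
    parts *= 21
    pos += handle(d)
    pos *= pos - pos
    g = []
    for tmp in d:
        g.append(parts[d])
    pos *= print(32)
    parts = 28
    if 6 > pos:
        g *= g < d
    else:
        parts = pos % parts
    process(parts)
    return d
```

Transformed code:
def build(parts, pos):
    d = d - pos[d]
    parts = parts * 21
    pos = pos + handle(d)
    pos = pos * (pos - pos)
    g = [parts[d] for tmp in d]
    pos = pos * print(32)
    parts = 28
    if 6 > pos:
        g = g * (g < d)
    else:
        parts = pos % parts
    process(parts)
    return d

g = g * (g < d)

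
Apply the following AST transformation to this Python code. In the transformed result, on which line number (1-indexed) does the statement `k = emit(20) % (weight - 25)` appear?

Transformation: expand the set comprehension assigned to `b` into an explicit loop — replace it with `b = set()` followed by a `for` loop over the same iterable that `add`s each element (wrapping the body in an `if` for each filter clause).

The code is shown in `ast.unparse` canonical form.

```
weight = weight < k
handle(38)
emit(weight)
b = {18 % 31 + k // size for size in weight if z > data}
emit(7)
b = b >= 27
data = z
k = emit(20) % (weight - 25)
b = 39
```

Transformed code:
weight = weight < k
handle(38)
emit(weight)
b = set()
for size in weight:
    if z > data:
        b.add(18 % 31 + k // size)
emit(7)
b = b >= 27
data = z
k = emit(20) % (weight - 25)
b = 39

11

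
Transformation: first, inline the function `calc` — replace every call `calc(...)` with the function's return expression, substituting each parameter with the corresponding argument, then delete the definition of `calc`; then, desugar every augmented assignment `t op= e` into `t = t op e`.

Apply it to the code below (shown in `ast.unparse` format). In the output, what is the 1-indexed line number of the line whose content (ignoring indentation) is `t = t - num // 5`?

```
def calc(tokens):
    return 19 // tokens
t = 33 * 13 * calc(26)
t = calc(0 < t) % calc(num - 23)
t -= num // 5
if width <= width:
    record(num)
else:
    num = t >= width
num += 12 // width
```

Transformed code:
t = 33 * 13 * (19 // 26)
t = 19 // (0 < t) % (19 // (num - 23))
t = t - num // 5
if width <= width:
    record(num)
else:
    num = t >= width
num = num + 12 // width

3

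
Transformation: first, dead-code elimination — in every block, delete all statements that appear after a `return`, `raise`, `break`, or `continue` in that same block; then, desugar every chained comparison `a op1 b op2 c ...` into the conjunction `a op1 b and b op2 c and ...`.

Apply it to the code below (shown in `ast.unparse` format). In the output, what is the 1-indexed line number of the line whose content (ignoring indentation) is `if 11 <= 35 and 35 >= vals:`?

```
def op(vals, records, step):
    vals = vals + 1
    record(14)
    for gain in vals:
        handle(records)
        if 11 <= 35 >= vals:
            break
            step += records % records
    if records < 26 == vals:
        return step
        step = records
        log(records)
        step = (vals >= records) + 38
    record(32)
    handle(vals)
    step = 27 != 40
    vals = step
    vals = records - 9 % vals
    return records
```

6

Transformed code:
def op(vals, records, step):
    vals = vals + 1
    record(14)
    for gain in vals:
        handle(records)
        if 11 <= 35 and 35 >= vals:
            break
    if records < 26 and 26 == vals:
        return step
    record(32)
    handle(vals)
    step = 27 != 40
    vals = step
    vals = records - 9 % vals
    return records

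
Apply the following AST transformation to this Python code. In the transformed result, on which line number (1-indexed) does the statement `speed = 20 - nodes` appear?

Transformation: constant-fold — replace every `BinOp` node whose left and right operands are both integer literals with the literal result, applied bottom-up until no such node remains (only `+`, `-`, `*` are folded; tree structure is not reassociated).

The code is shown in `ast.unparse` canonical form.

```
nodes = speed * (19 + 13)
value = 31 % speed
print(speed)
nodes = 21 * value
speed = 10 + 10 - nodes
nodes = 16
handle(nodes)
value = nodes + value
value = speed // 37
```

5

Transformed code:
nodes = speed * 32
value = 31 % speed
print(speed)
nodes = 21 * value
speed = 20 - nodes
nodes = 16
handle(nodes)
value = nodes + value
value = speed // 37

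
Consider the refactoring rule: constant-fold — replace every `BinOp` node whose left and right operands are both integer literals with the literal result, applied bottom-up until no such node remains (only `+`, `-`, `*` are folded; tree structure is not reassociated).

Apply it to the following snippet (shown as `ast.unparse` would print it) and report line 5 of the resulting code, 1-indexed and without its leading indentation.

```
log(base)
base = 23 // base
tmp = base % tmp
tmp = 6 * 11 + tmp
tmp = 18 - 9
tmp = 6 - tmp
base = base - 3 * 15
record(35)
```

Transformed code:
log(base)
base = 23 // base
tmp = base % tmp
tmp = 66 + tmp
tmp = 9
tmp = 6 - tmp
base = base - 45
record(35)

tmp = 9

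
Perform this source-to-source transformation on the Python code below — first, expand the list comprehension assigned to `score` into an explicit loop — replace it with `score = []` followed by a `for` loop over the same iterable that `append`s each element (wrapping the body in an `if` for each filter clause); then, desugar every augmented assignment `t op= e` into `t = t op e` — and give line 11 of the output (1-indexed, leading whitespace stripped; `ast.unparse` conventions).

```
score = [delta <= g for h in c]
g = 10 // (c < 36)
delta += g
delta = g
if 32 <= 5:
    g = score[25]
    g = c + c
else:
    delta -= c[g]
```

delta = delta - c[g]

Transformed code:
score = []
for h in c:
    score.append(delta <= g)
g = 10 // (c < 36)
delta = delta + g
delta = g
if 32 <= 5:
    g = score[25]
    g = c + c
else:
    delta = delta - c[g]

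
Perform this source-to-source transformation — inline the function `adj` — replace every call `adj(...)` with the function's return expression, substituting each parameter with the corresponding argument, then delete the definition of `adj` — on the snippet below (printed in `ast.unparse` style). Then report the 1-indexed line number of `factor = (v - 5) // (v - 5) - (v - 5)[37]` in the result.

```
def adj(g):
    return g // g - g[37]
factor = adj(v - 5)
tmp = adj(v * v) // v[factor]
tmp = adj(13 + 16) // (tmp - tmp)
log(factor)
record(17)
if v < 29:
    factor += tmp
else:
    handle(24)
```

1

Transformed code:
factor = (v - 5) // (v - 5) - (v - 5)[37]
tmp = (v * v // (v * v) - (v * v)[37]) // v[factor]
tmp = ((13 + 16) // (13 + 16) - (13 + 16)[37]) // (tmp - tmp)
log(factor)
record(17)
if v < 29:
    factor += tmp
else:
    handle(24)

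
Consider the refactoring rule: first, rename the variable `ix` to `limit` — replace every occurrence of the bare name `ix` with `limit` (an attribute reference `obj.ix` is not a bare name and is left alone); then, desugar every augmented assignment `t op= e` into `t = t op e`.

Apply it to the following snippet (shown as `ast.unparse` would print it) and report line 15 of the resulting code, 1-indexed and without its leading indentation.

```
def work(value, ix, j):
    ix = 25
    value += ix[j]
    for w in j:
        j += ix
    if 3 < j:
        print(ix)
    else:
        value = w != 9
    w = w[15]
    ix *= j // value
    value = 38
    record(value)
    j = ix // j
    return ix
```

return limit

Transformed code:
def work(value, limit, j):
    limit = 25
    value = value + limit[j]
    for w in j:
        j = j + limit
    if 3 < j:
        print(limit)
    else:
        value = w != 9
    w = w[15]
    limit = limit * (j // value)
    value = 38
    record(value)
    j = limit // j
    return limit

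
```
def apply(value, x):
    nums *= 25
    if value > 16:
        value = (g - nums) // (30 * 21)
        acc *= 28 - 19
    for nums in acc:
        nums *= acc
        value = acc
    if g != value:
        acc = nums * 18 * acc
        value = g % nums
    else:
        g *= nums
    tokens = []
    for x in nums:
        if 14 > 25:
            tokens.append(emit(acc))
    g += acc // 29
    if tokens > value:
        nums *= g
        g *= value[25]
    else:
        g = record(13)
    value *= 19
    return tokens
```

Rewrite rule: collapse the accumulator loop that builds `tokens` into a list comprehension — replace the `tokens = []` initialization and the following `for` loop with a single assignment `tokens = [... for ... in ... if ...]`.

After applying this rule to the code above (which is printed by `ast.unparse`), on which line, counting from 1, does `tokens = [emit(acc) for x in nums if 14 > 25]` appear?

14

Transformed code:
def apply(value, x):
    nums *= 25
    if value > 16:
        value = (g - nums) // (30 * 21)
        acc *= 28 - 19
    for nums in acc:
        nums *= acc
        value = acc
    if g != value:
        acc = nums * 18 * acc
        value = g % nums
    else:
        g *= nums
    tokens = [emit(acc) for x in nums if 14 > 25]
    g += acc // 29
    if tokens > value:
        nums *= g
        g *= value[25]
    else:
        g = record(13)
    value *= 19
    return tokens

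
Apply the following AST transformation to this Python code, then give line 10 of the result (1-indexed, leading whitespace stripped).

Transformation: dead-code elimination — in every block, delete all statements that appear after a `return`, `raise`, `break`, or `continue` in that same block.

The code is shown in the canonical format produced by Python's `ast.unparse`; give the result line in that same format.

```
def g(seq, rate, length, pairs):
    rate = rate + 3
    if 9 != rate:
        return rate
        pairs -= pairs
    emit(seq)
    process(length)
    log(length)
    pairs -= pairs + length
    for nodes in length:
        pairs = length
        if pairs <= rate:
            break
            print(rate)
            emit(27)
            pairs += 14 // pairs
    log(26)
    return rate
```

Transformed code:
def g(seq, rate, length, pairs):
    rate = rate + 3
    if 9 != rate:
        return rate
    emit(seq)
    process(length)
    log(length)
    pairs -= pairs + length
    for nodes in length:
        pairs = length
        if pairs <= rate:
            break
    log(26)
    return rate

pairs = length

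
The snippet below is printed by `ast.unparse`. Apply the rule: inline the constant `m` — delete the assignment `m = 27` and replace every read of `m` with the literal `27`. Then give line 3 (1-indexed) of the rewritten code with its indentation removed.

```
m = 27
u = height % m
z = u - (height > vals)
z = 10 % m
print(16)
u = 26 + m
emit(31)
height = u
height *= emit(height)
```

Transformed code:
u = height % 27
z = u - (height > vals)
z = 10 % 27
print(16)
u = 26 + 27
emit(31)
height = u
height *= emit(height)

z = 10 % 27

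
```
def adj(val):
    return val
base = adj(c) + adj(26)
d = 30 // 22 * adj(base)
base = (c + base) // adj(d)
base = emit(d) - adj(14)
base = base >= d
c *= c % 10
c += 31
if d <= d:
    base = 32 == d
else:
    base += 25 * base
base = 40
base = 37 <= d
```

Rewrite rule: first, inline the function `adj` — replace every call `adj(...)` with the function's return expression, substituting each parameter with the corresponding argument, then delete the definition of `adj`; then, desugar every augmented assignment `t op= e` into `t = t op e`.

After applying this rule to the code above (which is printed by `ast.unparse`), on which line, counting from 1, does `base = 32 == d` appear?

9

Transformed code:
base = c + 26
d = 30 // 22 * base
base = (c + base) // d
base = emit(d) - 14
base = base >= d
c = c * (c % 10)
c = c + 31
if d <= d:
    base = 32 == d
else:
    base = base + 25 * base
base = 40
base = 37 <= d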